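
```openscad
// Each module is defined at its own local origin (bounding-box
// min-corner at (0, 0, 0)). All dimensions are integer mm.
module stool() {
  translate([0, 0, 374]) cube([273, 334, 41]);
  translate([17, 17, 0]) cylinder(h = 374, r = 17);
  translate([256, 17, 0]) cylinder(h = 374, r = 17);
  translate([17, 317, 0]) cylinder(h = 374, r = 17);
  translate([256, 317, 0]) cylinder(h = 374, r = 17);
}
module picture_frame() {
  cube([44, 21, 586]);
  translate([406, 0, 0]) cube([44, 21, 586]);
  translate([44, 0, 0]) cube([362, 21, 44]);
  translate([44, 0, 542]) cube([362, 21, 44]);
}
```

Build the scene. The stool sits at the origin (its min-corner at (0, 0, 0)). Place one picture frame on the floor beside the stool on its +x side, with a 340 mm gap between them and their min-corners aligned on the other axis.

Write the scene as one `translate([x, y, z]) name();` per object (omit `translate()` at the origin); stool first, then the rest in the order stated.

stool();
translate([613, 0, 0]) picture_frame();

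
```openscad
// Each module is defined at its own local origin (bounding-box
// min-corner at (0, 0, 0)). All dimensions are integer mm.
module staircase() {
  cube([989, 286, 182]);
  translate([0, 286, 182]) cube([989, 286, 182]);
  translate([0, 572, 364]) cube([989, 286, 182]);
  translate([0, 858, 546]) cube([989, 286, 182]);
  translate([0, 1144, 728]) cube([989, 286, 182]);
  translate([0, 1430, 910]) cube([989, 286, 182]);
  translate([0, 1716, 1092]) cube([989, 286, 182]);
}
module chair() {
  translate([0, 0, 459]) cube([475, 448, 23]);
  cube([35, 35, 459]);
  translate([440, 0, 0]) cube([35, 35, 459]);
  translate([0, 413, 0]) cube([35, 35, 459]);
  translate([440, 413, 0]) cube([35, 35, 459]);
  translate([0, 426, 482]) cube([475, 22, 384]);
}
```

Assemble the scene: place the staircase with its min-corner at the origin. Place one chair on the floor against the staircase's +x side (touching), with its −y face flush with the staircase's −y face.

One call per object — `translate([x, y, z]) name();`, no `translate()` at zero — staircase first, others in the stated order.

staircase();
translate([989, 0, 0]) chair();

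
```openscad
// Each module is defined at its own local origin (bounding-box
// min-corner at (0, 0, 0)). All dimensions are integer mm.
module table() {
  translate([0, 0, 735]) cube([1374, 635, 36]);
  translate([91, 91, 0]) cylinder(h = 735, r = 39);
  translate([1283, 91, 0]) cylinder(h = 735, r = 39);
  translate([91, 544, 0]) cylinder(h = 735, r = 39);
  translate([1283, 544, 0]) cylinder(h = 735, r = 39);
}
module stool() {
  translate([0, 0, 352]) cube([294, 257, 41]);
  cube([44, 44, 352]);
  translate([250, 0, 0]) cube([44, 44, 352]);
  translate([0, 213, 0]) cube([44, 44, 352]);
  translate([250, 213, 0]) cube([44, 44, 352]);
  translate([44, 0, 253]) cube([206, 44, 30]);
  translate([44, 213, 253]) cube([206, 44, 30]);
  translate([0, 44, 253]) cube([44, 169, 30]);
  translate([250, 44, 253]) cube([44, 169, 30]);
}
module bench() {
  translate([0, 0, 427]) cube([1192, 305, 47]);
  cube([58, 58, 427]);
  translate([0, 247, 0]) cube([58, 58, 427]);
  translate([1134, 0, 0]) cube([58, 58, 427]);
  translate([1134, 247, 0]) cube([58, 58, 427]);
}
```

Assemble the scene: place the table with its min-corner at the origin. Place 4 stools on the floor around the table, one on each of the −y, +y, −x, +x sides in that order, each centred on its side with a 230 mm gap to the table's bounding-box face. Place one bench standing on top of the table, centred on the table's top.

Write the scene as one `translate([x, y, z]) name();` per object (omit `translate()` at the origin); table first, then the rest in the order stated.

table();
translate([540, -487, 0]) stool();
translate([540, 865, 0]) stool();
translate([-524, 189, 0]) stool();
translate([1604, 189, 0]) stool();
translate([91, 165, 771]) bench();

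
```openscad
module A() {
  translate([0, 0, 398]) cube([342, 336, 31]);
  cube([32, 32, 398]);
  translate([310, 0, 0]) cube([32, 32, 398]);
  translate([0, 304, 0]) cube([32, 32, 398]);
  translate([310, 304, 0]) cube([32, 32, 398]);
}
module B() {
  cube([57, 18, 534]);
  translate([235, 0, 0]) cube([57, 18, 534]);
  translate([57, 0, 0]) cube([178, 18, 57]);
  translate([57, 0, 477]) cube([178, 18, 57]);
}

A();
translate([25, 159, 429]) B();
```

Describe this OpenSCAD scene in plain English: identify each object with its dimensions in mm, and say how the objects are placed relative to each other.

A is a four-legged stool. The seat is a 342×336×31 mm slab whose top surface is at z = 429 mm; four square legs, each 32×32 mm in cross-section, run from the floor (z = 0) to the underside of the seat, each flush with a corner of the seat.

B is a picture frame with a 178×420 mm rectangular opening (x by z) and a uniform 57 mm border on every side. Frame depth is 18 mm along y. It is built from two vertical stiles running the full outside height and two horizontal rails spanning the gap between the stiles.

The picture frame is on top of the stool, centred.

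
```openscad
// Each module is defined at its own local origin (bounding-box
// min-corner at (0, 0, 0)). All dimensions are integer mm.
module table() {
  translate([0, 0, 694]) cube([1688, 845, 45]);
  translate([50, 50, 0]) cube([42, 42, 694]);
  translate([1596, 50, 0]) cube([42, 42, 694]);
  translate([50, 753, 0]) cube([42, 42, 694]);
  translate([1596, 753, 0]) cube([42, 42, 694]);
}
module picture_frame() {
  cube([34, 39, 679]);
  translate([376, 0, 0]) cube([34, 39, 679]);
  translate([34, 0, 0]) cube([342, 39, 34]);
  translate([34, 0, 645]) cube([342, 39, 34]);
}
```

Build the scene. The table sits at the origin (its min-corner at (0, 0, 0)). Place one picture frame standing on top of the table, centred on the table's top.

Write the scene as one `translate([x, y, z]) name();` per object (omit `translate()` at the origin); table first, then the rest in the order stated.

table();
translate([639, 403, 739]) picture_frame();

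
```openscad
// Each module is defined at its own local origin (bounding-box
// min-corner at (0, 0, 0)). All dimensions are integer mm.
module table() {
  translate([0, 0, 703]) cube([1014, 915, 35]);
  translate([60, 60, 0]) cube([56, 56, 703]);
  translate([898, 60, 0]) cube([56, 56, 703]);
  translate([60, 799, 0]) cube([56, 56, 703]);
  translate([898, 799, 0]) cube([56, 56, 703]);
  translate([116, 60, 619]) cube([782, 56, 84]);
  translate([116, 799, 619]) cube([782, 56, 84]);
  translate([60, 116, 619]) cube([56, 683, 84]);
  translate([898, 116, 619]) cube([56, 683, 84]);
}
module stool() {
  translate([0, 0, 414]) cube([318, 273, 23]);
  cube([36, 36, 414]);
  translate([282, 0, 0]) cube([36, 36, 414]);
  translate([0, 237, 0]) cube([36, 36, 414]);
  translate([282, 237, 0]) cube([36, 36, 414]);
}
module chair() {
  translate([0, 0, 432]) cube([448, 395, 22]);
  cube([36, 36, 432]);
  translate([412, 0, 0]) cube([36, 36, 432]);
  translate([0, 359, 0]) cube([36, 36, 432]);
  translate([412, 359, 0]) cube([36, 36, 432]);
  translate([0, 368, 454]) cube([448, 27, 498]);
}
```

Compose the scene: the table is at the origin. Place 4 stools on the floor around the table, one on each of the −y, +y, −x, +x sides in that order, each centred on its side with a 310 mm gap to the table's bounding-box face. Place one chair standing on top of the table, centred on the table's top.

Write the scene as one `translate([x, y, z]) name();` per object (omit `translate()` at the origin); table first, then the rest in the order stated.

table();
translate([348, -583, 0]) stool();
translate([348, 1225, 0]) stool();
translate([-628, 321, 0]) stool();
translate([1324, 321, 0]) stool();
translate([283, 260, 738]) chair();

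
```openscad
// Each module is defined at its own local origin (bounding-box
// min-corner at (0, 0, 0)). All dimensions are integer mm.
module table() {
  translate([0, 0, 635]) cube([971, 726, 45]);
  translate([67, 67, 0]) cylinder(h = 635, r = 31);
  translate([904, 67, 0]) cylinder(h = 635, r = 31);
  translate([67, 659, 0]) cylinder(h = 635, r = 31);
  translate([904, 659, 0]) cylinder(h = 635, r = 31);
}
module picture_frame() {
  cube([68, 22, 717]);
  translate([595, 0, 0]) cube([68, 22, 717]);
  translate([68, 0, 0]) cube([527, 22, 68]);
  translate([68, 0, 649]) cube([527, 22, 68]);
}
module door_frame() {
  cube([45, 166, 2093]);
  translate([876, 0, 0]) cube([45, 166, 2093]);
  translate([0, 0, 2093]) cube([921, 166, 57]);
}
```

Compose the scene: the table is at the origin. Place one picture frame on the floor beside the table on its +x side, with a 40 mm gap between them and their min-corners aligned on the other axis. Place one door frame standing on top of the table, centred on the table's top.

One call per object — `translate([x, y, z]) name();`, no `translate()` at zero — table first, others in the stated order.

table();
translate([1011, 0, 0]) picture_frame();
translate([25, 280, 680]) door_frame();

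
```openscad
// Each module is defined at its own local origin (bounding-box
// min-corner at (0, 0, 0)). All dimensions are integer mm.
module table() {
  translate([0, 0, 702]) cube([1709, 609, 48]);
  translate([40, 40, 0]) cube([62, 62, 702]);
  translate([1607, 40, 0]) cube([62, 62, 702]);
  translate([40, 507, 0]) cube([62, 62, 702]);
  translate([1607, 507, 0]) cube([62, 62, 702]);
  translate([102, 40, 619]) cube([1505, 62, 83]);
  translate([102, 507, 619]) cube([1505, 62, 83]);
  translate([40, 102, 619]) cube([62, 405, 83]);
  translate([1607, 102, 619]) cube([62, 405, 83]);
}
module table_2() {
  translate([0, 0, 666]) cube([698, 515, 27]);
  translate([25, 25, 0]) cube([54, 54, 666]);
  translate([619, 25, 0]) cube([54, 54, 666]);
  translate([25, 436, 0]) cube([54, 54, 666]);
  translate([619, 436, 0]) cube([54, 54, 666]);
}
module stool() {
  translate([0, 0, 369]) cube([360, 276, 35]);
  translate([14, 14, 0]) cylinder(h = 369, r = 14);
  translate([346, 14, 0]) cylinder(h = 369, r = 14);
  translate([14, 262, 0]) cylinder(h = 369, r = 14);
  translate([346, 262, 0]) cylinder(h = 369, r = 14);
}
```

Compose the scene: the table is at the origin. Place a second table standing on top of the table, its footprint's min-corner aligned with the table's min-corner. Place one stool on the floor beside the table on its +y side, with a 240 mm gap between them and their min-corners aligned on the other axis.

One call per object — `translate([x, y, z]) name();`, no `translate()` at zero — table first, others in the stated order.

table();
translate([0, 0, 750]) table_2();
translate([0, 849, 0]) stool();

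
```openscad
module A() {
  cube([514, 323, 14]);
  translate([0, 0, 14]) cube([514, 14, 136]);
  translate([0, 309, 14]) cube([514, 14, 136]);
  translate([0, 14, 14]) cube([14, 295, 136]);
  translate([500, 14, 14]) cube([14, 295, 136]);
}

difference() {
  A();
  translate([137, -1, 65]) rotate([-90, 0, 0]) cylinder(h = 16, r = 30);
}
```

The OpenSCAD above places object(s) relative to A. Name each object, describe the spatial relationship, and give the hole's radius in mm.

A is an open box. The open box has a circular hole through its front wall. The hole's radius is 30 mm.

The subtracted cylinder has r = 30 mm.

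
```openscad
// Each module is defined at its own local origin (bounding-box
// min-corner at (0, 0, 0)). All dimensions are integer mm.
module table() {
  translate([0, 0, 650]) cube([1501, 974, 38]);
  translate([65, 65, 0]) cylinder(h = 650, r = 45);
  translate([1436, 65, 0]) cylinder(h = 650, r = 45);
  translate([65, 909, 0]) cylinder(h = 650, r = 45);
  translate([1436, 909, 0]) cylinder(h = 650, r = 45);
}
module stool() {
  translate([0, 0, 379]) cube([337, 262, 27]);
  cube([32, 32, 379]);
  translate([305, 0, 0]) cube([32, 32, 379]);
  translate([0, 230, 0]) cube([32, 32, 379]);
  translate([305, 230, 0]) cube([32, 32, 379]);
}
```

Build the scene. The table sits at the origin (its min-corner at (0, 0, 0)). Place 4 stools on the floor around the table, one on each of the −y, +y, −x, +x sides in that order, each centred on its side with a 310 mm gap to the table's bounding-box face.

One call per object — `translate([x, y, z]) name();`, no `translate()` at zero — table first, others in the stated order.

table();
translate([582, -572, 0]) stool();
translate([582, 1284, 0]) stool();
translate([-647, 356, 0]) stool();
translate([1811, 356, 0]) stool();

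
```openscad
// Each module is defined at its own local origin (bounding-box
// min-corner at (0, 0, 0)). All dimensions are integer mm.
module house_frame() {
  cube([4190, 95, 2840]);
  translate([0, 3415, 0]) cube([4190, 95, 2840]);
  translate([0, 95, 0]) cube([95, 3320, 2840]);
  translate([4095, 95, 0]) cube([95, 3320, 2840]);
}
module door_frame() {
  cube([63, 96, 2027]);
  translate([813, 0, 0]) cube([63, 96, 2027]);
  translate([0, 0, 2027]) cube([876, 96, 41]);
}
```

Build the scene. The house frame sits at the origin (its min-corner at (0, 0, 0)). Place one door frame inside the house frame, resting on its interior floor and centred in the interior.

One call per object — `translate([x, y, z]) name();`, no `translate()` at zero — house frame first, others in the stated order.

house_frame();
translate([1657, 1707, 0]) door_frame();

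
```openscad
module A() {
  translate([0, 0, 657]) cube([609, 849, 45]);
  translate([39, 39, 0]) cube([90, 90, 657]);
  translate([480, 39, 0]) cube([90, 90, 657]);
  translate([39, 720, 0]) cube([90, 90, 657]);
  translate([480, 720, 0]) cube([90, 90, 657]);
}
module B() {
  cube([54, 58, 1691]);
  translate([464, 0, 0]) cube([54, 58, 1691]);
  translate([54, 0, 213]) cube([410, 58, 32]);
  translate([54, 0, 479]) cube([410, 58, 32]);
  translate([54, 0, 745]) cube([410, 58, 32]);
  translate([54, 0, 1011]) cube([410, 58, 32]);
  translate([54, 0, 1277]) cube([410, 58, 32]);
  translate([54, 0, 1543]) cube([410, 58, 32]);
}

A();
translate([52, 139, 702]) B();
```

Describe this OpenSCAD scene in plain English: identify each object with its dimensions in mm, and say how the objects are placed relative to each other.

A is a table with a 609×849 mm rectangular top, 45 mm thick, top surface at z = 702 mm, supported by four 90×90 mm square legs, each inset 39 mm from the nearest pair of top edges, running from the floor.

B is a wooden ladder with two side rails of 54×58 mm section and 1691 mm height, set 518 mm apart overall. Between them run 6 rectangular rungs (58 mm deep, 32 mm thick), front faces flush with the rails' −y face. The bottom of the first rung is 213 mm above the floor and each subsequent rung is 266 mm higher than the one below.

The ladder is on top of the table.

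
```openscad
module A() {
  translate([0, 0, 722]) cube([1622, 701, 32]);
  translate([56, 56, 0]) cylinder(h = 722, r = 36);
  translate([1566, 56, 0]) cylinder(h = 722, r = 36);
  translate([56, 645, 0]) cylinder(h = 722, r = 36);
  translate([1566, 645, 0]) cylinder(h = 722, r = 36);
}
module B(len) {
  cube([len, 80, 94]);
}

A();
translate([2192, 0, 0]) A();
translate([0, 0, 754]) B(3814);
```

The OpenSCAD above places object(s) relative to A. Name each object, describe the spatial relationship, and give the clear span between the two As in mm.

A is a table. B is a beam. A beam spans the tops of two tables. The clear span between the two tables is 570 mm.

Second table starts at x = 2192; first ends at x = 1622; clear span = 2192 − 1622 = 570 mm.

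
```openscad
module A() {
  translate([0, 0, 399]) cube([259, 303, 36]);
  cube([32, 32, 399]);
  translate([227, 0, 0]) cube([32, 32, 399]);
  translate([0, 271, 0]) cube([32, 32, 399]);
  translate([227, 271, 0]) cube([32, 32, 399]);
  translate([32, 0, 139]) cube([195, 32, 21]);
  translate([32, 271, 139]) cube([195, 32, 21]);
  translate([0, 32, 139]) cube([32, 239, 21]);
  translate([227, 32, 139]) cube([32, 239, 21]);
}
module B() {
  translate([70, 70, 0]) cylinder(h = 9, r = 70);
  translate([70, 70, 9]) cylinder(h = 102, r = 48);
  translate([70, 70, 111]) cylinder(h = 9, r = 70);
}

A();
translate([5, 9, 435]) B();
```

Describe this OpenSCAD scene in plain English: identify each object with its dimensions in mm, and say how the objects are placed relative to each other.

A is a simple wooden stool: a rectangular seat 259 mm (x) by 303 mm (y), 36 mm thick, top face at z = 435 mm, on four square legs, each 32×32 mm in cross-section. The legs rest on z = 0, each flush with a corner of the seat. Four stretchers, 32 mm wide and 21 mm tall, connect adjacent legs with their undersides at z = 139 mm, each running between the inner faces of the legs it joins and aligned with the legs' outer faces on the other axis.

B is a spool: two coaxial disc flanges of radius 70 mm and thickness 9 mm, joined by a core cylinder of radius 48 mm and height 102 mm. The lower flange rests on z = 0 and the three cylinders share a vertical axis.

The spool is on top of the stool.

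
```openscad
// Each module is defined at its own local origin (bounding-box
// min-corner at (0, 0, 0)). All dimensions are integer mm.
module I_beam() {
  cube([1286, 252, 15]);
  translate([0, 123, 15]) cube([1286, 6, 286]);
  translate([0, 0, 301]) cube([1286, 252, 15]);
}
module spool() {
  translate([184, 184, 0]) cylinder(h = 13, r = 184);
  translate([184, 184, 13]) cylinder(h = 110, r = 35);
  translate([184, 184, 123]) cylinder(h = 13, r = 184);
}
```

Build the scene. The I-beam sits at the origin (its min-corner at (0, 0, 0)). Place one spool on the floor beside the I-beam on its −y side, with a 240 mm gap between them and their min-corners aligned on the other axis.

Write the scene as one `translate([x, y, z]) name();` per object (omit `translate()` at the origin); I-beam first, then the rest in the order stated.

I_beam();
translate([0, -608, 0]) spool();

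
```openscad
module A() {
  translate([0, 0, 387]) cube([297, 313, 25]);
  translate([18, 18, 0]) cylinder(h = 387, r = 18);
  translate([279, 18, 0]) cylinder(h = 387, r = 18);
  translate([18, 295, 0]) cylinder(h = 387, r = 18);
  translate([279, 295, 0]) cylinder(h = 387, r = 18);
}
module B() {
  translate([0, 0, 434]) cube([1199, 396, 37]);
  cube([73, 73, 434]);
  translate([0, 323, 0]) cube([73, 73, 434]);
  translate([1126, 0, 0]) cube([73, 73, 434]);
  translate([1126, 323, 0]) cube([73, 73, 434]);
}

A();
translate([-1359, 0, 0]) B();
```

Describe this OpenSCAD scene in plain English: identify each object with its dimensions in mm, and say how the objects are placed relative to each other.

A is a four-legged stool. The seat is a 297×313×25 mm slab whose top surface is at z = 412 mm; four round legs, each 36 mm in diameter, run from the floor (z = 0) to the underside of the seat, each leg's axis is inset half a diameter from the nearest pair of seat edges (so the leg's bounding box is flush with the corner).

B is a long wooden bench with a 1199 mm (x) × 396 mm (y) seat, 37 mm thick, its top surface 471 mm above the floor. Four 73 mm square legs at the seat corners, flush with the edges, run from z = 0 to the seat underside.

The bench is on the floor beside the stool on its −x side.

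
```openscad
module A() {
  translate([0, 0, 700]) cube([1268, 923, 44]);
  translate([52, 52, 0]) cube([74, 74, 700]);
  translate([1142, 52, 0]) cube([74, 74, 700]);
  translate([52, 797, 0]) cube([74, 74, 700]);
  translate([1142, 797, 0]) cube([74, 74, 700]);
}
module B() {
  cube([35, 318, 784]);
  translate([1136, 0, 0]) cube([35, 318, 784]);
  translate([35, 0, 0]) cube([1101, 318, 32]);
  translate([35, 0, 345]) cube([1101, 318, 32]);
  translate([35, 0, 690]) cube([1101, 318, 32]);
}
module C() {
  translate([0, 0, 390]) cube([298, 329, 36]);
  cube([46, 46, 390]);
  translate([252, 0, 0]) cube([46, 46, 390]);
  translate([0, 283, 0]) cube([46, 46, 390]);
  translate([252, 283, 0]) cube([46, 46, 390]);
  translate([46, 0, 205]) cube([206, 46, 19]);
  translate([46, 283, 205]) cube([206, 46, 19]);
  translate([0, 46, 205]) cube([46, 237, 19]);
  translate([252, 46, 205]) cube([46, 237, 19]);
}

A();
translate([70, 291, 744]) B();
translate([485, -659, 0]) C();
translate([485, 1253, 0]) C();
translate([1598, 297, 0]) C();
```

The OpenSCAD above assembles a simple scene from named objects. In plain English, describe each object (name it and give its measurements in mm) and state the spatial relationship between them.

A is a rectangular dining table. The top is 1268×923×44 mm with its upper surface at z = 744 mm. It stands on four 74×74 mm square legs, each inset 52 mm from the nearest pair of top edges, running from the floor to the underside of the top.

B is an open bookshelf. Two side panels, each 35 mm thick, 318 mm deep and 784 mm tall, stand 1171 mm apart (outside-to-outside). Between them sit 3 shelves, each 32 mm thick and 318 mm deep, spanning the full gap between the sides. The bottom shelf rests on the floor (its underside at z = 0) and the clear gap between one shelf's top and the next shelf's underside is 313 mm.

C is a four-legged stool. The seat is a 298×329×36 mm slab whose top surface is at z = 426 mm; four square legs, each 46×46 mm in cross-section, run from the floor (z = 0) to the underside of the seat, each flush with a corner of the seat. Four stretchers, 46 mm wide and 19 mm tall, connect adjacent legs with their undersides at z = 205 mm, each running between the inner faces of the legs it joins and aligned with the legs' outer faces on the other axis.

The bookshelf is on top of the table. Three stools sit around the table at the −y, +y, +x sides.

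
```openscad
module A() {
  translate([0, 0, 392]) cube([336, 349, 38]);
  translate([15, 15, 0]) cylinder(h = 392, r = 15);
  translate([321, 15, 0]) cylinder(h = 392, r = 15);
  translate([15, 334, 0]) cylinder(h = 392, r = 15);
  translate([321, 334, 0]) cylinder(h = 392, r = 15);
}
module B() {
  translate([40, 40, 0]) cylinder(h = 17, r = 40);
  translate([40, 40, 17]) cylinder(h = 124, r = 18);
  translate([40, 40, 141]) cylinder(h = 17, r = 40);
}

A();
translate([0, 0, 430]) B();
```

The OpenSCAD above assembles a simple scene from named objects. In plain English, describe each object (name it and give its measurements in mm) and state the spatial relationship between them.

A is a four-legged stool. The seat is 336×349 mm, 38 mm thick, top at z = 430 mm. It stands on four round legs, each 30 mm in diameter, from z = 0 to the seat underside, each leg's axis is inset half a diameter from the nearest pair of seat edges (so the leg's bounding box is flush with the corner).

B is a spool: two coaxial disc flanges of radius 40 mm and thickness 17 mm, joined by a core cylinder of radius 18 mm and height 124 mm. The lower flange rests on z = 0 and the three cylinders share a vertical axis.

The spool is on top of the stool.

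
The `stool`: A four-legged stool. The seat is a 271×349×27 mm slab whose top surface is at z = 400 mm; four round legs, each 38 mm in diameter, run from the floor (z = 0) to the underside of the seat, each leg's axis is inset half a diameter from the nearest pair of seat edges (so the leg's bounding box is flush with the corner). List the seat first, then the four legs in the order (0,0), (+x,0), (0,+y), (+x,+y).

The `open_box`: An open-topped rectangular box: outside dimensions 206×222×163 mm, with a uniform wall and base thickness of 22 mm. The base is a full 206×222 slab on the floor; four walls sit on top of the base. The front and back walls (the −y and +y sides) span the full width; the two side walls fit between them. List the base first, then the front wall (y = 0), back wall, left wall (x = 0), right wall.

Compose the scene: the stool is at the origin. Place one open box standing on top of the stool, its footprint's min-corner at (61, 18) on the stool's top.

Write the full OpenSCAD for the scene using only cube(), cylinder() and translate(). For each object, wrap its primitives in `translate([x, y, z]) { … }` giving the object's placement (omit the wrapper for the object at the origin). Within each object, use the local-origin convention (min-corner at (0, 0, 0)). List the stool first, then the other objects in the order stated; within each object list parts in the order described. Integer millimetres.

translate([0, 0, 373]) cube([271, 349, 27]);
translate([19, 19, 0]) cylinder(h = 373, r = 19);
translate([252, 19, 0]) cylinder(h = 373, r = 19);
translate([19, 330, 0]) cylinder(h = 373, r = 19);
translate([252, 330, 0]) cylinder(h = 373, r = 19);
translate([61, 18, 400]) {
  cube([206, 222, 22]);
  translate([0, 0, 22]) cube([206, 22, 141]);
  translate([0, 200, 22]) cube([206, 22, 141]);
  translate([0, 22, 22]) cube([22, 178, 141]);
  translate([184, 22, 22]) cube([22, 178, 141]);
}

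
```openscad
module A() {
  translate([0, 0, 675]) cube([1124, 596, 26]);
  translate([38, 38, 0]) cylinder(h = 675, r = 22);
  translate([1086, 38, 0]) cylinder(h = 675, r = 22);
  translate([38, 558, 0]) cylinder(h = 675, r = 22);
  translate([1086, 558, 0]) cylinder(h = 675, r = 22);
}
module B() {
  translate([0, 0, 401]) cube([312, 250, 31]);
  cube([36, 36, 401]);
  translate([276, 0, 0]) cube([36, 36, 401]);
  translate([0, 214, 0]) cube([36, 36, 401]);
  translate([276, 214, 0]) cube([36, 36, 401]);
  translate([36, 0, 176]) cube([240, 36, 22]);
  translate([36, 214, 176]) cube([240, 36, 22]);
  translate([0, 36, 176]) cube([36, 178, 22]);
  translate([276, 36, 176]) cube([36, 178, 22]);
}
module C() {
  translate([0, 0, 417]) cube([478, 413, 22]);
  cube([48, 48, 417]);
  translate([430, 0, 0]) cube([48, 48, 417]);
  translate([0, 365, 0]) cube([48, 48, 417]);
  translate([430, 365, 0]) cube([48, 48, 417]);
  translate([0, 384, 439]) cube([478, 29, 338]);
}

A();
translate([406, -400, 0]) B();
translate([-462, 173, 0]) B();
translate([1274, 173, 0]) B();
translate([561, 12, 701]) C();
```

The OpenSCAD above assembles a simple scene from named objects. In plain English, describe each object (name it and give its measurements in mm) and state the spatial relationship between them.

A is a rectangular dining table. The top is 1124×596×26 mm with its upper surface at z = 701 mm. It stands on four round legs of 44 mm diameter, each leg's bounding box inset 16 mm from the nearest pair of top edges, running from the floor to the underside of the top.

B is a four-legged stool. The seat is 312×250 mm, 31 mm thick, top at z = 432 mm. It stands on four square legs, each 36×36 mm in cross-section, from z = 0 to the seat underside, each flush with a corner of the seat. Four stretchers, 36 mm wide and 22 mm tall, connect adjacent legs with their undersides at z = 176 mm, each running between the inner faces of the legs it joins and aligned with the legs' outer faces on the other axis.

C is a chair. The seat is a 478×413×22 mm slab with its top at z = 439 mm, on four 48×48 mm corner legs (flush with the seat edges, standing on z = 0). A flat backrest 29 mm thick, 338 mm tall, spans the full seat width and rises from the seat top along its +y edge, rear face flush with the rear of the seat.

Three stools sit around the table at the −y, −x, +x sides. The chair is on top of the table.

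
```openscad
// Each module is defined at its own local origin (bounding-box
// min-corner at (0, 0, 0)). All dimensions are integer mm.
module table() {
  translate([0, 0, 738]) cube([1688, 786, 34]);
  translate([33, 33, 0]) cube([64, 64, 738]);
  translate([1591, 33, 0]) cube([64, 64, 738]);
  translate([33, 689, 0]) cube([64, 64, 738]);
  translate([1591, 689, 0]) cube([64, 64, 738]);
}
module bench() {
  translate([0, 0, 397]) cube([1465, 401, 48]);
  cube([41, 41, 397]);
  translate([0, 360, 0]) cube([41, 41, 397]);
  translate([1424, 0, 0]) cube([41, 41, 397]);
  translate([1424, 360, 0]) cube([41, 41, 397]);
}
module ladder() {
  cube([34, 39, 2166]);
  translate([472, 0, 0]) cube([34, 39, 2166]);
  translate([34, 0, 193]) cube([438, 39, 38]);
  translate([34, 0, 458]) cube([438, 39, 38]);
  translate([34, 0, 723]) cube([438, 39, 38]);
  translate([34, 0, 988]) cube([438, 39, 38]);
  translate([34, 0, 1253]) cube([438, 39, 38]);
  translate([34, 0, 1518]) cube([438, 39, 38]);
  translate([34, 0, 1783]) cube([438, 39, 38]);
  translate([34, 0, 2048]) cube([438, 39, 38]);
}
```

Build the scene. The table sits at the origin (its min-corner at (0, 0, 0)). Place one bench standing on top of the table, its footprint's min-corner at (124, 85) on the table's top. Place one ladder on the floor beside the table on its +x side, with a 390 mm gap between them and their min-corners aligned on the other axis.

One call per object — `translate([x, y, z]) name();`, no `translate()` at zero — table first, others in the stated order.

table();
translate([124, 85, 772]) bench();
translate([2078, 0, 0]) ladder();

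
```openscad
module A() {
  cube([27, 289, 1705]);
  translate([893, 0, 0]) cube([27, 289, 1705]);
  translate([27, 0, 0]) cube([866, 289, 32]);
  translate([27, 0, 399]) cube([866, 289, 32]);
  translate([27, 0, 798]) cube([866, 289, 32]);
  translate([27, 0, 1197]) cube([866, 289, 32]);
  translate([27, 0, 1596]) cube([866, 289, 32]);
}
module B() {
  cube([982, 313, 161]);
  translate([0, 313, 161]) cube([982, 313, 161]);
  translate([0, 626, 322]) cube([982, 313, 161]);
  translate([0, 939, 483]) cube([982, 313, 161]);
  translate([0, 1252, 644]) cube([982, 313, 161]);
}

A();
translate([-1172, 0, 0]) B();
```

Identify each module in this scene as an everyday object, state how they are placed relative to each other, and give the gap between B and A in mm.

The staircase's nearest face is 190 mm from the bookshelf's −x face.

A is a bookshelf. B is a staircase. The staircase is on the floor beside the bookshelf on its −x side. The gap between the staircase and the bookshelf is 190 mm.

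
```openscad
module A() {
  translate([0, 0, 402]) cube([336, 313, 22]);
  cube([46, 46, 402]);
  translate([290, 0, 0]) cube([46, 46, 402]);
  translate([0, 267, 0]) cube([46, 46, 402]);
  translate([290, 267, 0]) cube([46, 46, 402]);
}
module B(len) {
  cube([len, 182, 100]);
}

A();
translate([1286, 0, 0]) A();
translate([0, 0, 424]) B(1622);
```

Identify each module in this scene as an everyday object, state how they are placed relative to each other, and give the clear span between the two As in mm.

Second stool starts at x = 1286; first ends at x = 336; clear span = 1286 − 336 = 950 mm.

A is a stool. B is a beam. A beam spans the tops of two stools. The clear span between the two stools is 950 mm.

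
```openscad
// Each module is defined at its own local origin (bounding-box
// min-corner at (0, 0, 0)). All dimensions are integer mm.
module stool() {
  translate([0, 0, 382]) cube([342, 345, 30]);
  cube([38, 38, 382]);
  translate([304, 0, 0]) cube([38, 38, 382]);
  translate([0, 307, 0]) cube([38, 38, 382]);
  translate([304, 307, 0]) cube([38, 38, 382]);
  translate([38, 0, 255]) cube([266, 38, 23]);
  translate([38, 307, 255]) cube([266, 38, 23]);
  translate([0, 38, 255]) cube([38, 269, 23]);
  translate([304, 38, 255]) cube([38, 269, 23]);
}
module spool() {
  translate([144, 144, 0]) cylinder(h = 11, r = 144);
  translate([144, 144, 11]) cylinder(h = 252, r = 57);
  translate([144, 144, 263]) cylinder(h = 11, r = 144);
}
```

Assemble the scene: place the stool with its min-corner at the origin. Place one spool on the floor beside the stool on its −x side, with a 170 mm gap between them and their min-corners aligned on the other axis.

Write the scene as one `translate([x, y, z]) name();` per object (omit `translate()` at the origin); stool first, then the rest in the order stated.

stool();
translate([-458, 0, 0]) spool();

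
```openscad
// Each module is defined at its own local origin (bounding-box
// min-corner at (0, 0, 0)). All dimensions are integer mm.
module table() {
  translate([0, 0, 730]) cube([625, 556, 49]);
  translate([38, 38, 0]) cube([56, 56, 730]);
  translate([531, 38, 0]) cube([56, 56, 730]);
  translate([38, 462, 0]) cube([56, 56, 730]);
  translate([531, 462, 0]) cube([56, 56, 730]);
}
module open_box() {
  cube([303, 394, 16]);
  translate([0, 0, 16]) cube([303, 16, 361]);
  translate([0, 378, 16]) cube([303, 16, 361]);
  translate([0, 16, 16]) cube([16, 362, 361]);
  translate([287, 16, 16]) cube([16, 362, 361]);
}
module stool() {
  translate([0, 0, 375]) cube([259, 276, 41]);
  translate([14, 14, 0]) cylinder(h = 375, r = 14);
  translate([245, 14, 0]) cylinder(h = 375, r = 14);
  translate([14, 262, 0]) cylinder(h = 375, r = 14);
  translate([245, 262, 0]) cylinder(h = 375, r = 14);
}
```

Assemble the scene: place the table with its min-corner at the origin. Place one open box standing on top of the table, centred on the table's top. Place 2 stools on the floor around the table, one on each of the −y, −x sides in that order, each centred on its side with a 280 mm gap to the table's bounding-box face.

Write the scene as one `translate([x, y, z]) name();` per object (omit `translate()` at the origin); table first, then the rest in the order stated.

table();
translate([161, 81, 779]) open_box();
translate([183, -556, 0]) stool();
translate([-539, 140, 0]) stool();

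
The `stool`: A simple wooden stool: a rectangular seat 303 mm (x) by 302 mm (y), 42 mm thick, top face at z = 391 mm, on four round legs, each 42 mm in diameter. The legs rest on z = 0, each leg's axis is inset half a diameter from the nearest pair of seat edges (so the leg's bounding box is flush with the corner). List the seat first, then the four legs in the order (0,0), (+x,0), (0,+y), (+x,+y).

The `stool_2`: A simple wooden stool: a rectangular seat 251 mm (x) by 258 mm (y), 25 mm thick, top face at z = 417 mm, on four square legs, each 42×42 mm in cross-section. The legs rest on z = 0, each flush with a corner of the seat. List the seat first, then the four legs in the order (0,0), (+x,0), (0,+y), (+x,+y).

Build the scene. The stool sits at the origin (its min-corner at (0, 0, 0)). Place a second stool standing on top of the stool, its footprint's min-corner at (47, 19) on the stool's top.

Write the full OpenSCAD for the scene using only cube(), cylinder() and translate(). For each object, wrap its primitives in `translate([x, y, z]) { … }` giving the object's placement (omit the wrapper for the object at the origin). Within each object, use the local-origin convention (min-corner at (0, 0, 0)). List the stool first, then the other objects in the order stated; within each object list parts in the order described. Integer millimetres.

translate([0, 0, 349]) cube([303, 302, 42]);
translate([21, 21, 0]) cylinder(h = 349, r = 21);
translate([282, 21, 0]) cylinder(h = 349, r = 21);
translate([21, 281, 0]) cylinder(h = 349, r = 21);
translate([282, 281, 0]) cylinder(h = 349, r = 21);
translate([47, 19, 391]) {
  translate([0, 0, 392]) cube([251, 258, 25]);
  cube([42, 42, 392]);
  translate([209, 0, 0]) cube([42, 42, 392]);
  translate([0, 216, 0]) cube([42, 42, 392]);
  translate([209, 216, 0]) cube([42, 42, 392]);
}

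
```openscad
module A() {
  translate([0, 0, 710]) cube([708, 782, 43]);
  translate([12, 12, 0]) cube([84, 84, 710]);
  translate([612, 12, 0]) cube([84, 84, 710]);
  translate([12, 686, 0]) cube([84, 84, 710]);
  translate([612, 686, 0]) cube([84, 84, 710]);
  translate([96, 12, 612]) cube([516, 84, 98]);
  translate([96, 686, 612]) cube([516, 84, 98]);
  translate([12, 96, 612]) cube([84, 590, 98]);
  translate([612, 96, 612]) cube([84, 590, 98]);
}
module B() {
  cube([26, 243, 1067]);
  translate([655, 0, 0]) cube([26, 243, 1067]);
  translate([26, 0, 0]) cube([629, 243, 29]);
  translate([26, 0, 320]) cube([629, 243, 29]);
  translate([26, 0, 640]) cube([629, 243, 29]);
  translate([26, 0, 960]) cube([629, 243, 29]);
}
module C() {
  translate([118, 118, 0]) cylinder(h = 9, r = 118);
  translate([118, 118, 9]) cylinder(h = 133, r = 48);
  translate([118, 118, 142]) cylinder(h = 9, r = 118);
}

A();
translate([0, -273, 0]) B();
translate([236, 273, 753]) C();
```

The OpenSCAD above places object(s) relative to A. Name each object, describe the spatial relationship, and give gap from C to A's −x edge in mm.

A is a table. B is a bookshelf. C is a spool. The bookshelf is on the floor beside the table on its −y side. The spool is on top of the table, centred. The gap from the spool to the table's −x edge is 236 mm.

The spool's min-x is at 236; the table's min-x is 0; gap = 236 mm.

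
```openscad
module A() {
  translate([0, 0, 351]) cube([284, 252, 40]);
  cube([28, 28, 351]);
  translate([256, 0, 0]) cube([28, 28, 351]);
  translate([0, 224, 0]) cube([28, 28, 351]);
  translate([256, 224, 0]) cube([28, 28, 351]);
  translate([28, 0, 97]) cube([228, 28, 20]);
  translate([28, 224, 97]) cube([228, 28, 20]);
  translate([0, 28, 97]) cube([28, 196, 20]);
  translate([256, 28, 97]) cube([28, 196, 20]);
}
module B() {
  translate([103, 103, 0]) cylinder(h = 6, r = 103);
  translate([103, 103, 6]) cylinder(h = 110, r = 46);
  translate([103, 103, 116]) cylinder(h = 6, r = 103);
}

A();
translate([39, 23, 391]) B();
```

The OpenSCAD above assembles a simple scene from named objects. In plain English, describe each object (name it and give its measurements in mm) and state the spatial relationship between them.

A is a four-legged stool. The seat is 284×252 mm, 40 mm thick, top at z = 391 mm. It stands on four square legs, each 28×28 mm in cross-section, from z = 0 to the seat underside, each flush with a corner of the seat. Four stretchers, 28 mm wide and 20 mm tall, connect adjacent legs with their undersides at z = 97 mm, each running between the inner faces of the legs it joins and aligned with the legs' outer faces on the other axis.

B is a spool: two coaxial disc flanges of radius 103 mm and thickness 6 mm, joined by a core cylinder of radius 46 mm and height 110 mm. The lower flange rests on z = 0 and the three cylinders share a vertical axis.

The spool is on top of the stool, centred.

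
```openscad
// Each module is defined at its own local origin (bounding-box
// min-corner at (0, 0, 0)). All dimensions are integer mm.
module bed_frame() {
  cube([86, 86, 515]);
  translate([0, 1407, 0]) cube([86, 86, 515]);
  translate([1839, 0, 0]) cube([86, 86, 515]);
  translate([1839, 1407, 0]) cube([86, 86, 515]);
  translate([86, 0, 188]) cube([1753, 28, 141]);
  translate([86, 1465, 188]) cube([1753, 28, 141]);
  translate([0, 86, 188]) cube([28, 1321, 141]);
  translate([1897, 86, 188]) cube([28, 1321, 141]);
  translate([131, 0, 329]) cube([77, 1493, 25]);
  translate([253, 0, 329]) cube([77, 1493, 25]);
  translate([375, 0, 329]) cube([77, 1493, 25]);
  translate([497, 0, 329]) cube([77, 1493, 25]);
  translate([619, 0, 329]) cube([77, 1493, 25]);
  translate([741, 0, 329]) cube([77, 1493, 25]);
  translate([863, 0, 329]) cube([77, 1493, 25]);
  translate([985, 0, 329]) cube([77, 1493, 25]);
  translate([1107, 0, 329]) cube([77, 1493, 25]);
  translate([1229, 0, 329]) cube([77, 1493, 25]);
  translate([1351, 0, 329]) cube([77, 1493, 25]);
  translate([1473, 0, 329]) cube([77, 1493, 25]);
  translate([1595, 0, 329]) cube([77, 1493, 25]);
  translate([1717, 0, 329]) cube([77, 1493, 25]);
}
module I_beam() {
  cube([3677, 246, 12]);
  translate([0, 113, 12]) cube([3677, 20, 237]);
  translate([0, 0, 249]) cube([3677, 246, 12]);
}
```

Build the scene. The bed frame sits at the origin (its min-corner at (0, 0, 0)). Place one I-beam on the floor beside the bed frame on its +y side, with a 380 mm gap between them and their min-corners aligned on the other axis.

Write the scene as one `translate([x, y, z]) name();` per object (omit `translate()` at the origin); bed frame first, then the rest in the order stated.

bed_frame();
translate([0, 1873, 0]) I_beam();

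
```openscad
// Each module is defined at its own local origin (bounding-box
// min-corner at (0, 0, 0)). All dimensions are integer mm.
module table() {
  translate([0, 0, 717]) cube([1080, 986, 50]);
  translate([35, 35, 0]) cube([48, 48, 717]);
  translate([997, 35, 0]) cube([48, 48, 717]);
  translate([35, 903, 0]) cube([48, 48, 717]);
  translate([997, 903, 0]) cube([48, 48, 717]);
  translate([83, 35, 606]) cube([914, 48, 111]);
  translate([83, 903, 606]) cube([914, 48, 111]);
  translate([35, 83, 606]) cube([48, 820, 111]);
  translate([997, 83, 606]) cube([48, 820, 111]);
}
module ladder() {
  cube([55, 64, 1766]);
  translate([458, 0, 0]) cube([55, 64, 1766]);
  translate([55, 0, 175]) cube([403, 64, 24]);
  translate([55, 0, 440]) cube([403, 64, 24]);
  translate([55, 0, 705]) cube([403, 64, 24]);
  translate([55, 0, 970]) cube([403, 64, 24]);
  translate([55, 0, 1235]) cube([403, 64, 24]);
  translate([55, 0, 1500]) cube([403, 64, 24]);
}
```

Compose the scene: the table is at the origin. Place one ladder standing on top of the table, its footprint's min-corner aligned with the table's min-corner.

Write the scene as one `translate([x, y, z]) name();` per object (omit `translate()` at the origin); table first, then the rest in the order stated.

table();
translate([0, 0, 767]) ladder();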